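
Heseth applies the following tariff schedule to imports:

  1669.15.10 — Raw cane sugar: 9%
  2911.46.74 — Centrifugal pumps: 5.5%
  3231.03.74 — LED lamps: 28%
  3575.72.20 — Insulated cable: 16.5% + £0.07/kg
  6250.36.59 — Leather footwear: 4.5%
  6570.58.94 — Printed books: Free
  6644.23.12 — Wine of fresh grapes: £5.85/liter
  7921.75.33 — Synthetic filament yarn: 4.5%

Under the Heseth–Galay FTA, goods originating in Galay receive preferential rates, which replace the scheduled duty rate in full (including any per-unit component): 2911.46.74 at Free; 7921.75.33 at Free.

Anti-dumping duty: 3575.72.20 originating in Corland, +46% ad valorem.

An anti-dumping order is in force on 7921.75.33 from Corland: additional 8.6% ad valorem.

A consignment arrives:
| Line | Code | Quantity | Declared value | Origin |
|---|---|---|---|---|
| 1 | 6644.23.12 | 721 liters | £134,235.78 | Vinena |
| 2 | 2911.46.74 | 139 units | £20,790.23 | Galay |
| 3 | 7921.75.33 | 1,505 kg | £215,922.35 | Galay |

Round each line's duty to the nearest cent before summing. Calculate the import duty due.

Line 1 (6644.23.12, Vinena, 721 liters, £134,235.78):
Base rate for 6644.23.12 is £5.85/liter.
Duty = 721 × £5.85 = £4,217.85.
Line 2 (2911.46.74, Galay, 139 units, £20,790.23):
Base rate for 2911.46.74 is 5.5%.
Origin Galay qualifies under the Heseth–Galay agreement and 2911.46.74 is covered: preferential rate Free applies instead.
Duty = £20,790.23 × 0% = £0.00.
Line 3 (7921.75.33, Galay, 1,505 kg, £215,922.35):
Base rate for 7921.75.33 is 4.5%.
Origin Galay qualifies under the Heseth–Galay agreement and 7921.75.33 is covered: preferential rate Free applies instead.
The additional-duty order on 7921.75.33 targets Corland, not Galay; it does not apply.
Duty = £215,922.35 × 0% = £0.00.
Total = £4,217.85 + £0.00 + £0.00 = £4,217.85.

£4,217.85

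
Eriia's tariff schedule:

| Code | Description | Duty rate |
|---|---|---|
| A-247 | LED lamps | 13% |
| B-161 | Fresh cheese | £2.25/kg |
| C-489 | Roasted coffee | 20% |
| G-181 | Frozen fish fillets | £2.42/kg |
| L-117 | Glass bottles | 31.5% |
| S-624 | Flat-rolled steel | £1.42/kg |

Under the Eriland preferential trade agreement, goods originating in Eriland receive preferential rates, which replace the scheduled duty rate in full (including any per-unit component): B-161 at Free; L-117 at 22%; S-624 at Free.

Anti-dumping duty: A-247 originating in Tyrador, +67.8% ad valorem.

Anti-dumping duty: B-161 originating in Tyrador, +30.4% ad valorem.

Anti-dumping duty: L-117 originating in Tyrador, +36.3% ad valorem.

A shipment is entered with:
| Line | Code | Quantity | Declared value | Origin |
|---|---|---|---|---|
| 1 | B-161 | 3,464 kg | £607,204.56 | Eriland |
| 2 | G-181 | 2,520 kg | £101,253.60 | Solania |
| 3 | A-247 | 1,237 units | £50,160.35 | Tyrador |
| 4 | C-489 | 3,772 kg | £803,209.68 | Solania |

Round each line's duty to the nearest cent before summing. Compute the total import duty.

Line 1 (B-161, Eriland, 3,464 kg, £607,204.56):
Base rate for B-161 is £2.25/kg.
Origin Eriland qualifies under the Eriia–Eriland agreement and B-161 is covered: preferential rate Free applies instead.
The additional-duty order on B-161 targets Tyrador, not Eriland; it does not apply.
Duty = £607,204.56 × 0% = £0.00.
Line 2 (G-181, Solania, 2,520 kg, £101,253.60):
Base rate for G-181 is £2.42/kg.
Duty = 2,520 × £2.42 = £6,098.40.
Line 3 (A-247, Tyrador, 1,237 units, £50,160.35):
Base rate for A-247 is 13%.
Additional duty on A-247 from Tyrador: +67.8%. Applied ad valorem rate: 13% + 67.8% = 80.8%.
Duty = £50,160.35 × 80.8% = £40,529.56.
Line 4 (C-489, Solania, 3,772 kg, £803,209.68):
Base rate for C-489 is 20%.
Duty = £803,209.68 × 20% = £160,641.94.
Total = £0.00 + £6,098.40 + £40,529.56 + £160,641.94 = £207,269.90.

£207,269.90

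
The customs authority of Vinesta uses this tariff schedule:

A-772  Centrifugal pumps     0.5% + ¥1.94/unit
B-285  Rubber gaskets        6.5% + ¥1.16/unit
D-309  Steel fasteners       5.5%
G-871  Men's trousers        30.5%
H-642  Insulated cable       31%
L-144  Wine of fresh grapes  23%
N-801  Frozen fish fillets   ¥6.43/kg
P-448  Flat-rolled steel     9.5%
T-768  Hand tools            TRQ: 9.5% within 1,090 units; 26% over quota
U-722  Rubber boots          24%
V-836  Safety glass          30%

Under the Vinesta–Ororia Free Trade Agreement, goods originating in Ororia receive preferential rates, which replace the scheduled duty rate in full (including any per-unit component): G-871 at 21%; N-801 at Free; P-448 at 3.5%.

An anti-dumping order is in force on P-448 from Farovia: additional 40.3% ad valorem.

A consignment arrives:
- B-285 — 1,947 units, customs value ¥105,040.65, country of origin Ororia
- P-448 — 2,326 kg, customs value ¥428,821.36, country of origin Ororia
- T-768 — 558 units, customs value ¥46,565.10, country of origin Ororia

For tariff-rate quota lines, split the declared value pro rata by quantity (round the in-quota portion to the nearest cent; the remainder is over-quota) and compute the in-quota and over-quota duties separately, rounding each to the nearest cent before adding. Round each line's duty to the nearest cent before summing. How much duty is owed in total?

Line 1 (B-285, Ororia, 1,947 units, ¥105,040.65):
Base rate for B-285 is 6.5% + ¥1.16/unit.
Origin Ororia is the FTA partner but B-285 is not on the preference list; base rate stands.
Duty = ¥105,040.65 × 6.5% + 1,947 × ¥1.16 = ¥9,086.16.
Line 2 (P-448, Ororia, 2,326 kg, ¥428,821.36):
Base rate for P-448 is 9.5%.
Origin Ororia qualifies under the Vinesta–Ororia agreement and P-448 is covered: preferential rate 3.5% applies instead.
The additional-duty order on P-448 targets Farovia, not Ororia; it does not apply.
Duty = ¥428,821.36 × 3.5% = ¥15,008.75.
Line 3 (T-768, Ororia, 558 units, ¥46,565.10):
Code T-768 is under a tariff-rate quota (threshold 1,090 units). Quantity 558 units is within the quota, so the in-quota rate 9.5% applies to the full value.
Duty = ¥46,565.10 × 9.5% = ¥4,423.68.
Total = ¥9,086.16 + ¥15,008.75 + ¥4,423.68 = ¥28,518.59.

¥28,518.59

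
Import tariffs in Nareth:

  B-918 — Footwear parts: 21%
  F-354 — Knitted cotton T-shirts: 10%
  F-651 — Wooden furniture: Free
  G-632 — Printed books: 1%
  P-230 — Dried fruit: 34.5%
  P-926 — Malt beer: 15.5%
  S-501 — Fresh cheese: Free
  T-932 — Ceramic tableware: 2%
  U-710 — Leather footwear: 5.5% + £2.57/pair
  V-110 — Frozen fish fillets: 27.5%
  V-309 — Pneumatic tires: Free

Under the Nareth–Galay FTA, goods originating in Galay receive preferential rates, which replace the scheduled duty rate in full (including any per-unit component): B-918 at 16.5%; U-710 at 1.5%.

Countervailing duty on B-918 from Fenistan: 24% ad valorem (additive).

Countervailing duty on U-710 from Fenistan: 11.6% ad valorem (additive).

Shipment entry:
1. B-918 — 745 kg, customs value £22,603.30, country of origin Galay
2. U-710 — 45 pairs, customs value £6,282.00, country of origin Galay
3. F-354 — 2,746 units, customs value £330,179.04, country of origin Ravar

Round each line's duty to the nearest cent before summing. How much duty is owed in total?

£36,841.67

Line 1 (B-918, Galay, 745 kg, £22,603.30):
Base rate for B-918 is 21%.
Origin Galay qualifies under the Nareth–Galay agreement and B-918 is covered: preferential rate 16.5% applies instead.
The additional-duty order on B-918 targets Fenistan, not Galay; it does not apply.
Duty = £22,603.30 × 16.5% = £3,729.54.
Line 2 (U-710, Galay, 45 pairs, £6,282.00):
Base rate for U-710 is 5.5% + £2.57/pair.
Origin Galay qualifies under the Nareth–Galay agreement and U-710 is covered: preferential rate 1.5% applies instead.
The additional-duty order on U-710 targets Fenistan, not Galay; it does not apply.
Duty = £6,282.00 × 1.5% = £94.23.
Line 3 (F-354, Ravar, 2,746 units, £330,179.04):
Base rate for F-354 is 10%.
Duty = £330,179.04 × 10% = £33,017.90.
Total = £3,729.54 + £94.23 + £33,017.90 = £36,841.67.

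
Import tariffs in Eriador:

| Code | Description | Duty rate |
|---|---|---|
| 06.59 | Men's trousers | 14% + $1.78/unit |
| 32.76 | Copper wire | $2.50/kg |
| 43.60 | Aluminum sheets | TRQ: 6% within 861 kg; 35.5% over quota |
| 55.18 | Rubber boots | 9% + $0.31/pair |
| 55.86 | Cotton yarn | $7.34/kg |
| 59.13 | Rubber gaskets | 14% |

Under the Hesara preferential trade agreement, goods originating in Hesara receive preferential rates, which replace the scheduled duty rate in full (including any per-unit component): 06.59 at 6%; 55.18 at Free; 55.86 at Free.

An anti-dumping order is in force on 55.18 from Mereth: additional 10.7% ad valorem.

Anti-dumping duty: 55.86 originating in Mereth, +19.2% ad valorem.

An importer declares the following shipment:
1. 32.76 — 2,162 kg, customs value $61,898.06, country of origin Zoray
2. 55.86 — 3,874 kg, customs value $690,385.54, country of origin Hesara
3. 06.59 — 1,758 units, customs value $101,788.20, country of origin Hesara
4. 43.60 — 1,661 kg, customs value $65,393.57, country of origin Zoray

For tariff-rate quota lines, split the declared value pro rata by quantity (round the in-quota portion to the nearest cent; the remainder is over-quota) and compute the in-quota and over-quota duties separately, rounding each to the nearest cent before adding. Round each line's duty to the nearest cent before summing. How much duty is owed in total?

Line 1 (32.76, Zoray, 2,162 kg, $61,898.06):
Base rate for 32.76 is $2.50/kg.
Duty = 2,162 × $2.50 = $5,405.00.
Line 2 (55.86, Hesara, 3,874 kg, $690,385.54):
Base rate for 55.86 is $7.34/kg.
Origin Hesara qualifies under the Eriador–Hesara agreement and 55.86 is covered: preferential rate Free applies instead.
The additional-duty order on 55.86 targets Mereth, not Hesara; it does not apply.
Duty = $690,385.54 × 0% = $0.00.
Line 3 (06.59, Hesara, 1,758 units, $101,788.20):
Base rate for 06.59 is 14% + $1.78/unit.
Origin Hesara qualifies under the Eriador–Hesara agreement and 06.59 is covered: preferential rate 6% applies instead.
Duty = $101,788.20 × 6% = $6,107.29.
Line 4 (43.60, Zoray, 1,661 kg, $65,393.57):
Code 43.60 is under a tariff-rate quota (threshold 861 kg). In-quota: 861 kg at 6%; over-quota: 800 kg at 35.5%.
Pro-rata value split: in-quota = $65,393.57 × 861/1,661 = $33,897.57; over-quota = $65,393.57 − $33,897.57 = $31,496.00.
In-quota duty = $33,897.57 × 6% = $2,033.85. Over-quota duty = $31,496.00 × 35.5% = $11,181.08.
Line duty = $2,033.85 + $11,181.08 = $13,214.93.
Total = $5,405.00 + $0.00 + $6,107.29 + $13,214.93 = $24,727.22.

$24,727.22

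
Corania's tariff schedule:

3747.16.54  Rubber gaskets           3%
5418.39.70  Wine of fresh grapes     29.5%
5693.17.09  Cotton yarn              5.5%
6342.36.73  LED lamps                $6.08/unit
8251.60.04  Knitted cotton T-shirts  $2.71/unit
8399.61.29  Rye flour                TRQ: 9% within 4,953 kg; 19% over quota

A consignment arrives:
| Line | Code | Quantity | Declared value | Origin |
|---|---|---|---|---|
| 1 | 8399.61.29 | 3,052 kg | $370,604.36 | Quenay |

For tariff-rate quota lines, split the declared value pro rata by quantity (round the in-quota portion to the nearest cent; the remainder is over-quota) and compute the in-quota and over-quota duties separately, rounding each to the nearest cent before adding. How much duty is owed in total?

$33,354.39

Line 1 (8399.61.29, Quenay, 3,052 kg, $370,604.36):
Code 8399.61.29 is under a tariff-rate quota (threshold 4,953 kg). Quantity 3,052 kg is within the quota, so the in-quota rate 9% applies to the full value.
Duty = $370,604.36 × 9% = $33,354.39.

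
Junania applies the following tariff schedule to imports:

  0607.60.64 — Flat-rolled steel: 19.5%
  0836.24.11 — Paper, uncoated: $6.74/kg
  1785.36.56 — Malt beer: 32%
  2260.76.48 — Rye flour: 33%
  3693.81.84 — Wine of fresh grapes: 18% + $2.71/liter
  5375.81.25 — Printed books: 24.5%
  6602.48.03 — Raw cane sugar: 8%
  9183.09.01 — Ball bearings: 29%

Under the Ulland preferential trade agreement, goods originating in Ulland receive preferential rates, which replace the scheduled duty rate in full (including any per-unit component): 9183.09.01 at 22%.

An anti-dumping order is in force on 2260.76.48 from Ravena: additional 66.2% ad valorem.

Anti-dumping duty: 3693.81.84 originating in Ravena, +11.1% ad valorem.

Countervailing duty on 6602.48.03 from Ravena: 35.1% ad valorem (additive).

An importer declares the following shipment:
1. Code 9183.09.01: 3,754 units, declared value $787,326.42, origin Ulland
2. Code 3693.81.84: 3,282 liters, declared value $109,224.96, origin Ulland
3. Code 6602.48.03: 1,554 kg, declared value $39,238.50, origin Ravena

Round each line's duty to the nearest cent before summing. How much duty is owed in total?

Line 1 (9183.09.01, Ulland, 3,754 units, $787,326.42):
Base rate for 9183.09.01 is 29%.
Origin Ulland qualifies under the Junania–Ulland agreement and 9183.09.01 is covered: preferential rate 22% applies instead.
Duty = $787,326.42 × 22% = $173,211.81.
Line 2 (3693.81.84, Ulland, 3,282 liters, $109,224.96):
Base rate for 3693.81.84 is 18% + $2.71/liter.
Origin Ulland is the FTA partner but 3693.81.84 is not on the preference list; base rate stands.
The additional-duty order on 3693.81.84 targets Ravena, not Ulland; it does not apply.
Duty = $109,224.96 × 18% + 3,282 × $2.71 = $28,554.71.
Line 3 (6602.48.03, Ravena, 1,554 kg, $39,238.50):
Base rate for 6602.48.03 is 8%.
Additional duty on 6602.48.03 from Ravena: +35.1%. Applied ad valorem rate: 8% + 35.1% = 43.1%.
Duty = $39,238.50 × 43.1% = $16,911.79.
Total = $173,211.81 + $28,554.71 + $16,911.79 = $218,678.31.

$218,678.31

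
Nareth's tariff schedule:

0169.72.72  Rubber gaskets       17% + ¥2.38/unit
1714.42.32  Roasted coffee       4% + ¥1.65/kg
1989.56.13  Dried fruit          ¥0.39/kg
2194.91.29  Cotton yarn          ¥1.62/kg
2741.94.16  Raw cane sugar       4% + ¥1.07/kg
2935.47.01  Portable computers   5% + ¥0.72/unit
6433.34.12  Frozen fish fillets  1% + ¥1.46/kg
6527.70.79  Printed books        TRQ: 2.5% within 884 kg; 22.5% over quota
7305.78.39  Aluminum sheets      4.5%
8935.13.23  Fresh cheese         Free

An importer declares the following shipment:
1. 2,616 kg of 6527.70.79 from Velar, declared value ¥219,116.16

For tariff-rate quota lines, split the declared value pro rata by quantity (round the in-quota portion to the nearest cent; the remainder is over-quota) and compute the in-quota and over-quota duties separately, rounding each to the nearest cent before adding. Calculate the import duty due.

¥34,492.37

Line 1 (6527.70.79, Velar, 2,616 kg, ¥219,116.16):
Code 6527.70.79 is under a tariff-rate quota (threshold 884 kg). In-quota: 884 kg at 2.5%; over-quota: 1,732 kg at 22.5%.
Pro-rata value split: in-quota = ¥219,116.16 × 884/2,616 = ¥74,043.84; over-quota = ¥219,116.16 − ¥74,043.84 = ¥145,072.32.
In-quota duty = ¥74,043.84 × 2.5% = ¥1,851.10. Over-quota duty = ¥145,072.32 × 22.5% = ¥32,641.27.
Line duty = ¥1,851.10 + ¥32,641.27 = ¥34,492.37.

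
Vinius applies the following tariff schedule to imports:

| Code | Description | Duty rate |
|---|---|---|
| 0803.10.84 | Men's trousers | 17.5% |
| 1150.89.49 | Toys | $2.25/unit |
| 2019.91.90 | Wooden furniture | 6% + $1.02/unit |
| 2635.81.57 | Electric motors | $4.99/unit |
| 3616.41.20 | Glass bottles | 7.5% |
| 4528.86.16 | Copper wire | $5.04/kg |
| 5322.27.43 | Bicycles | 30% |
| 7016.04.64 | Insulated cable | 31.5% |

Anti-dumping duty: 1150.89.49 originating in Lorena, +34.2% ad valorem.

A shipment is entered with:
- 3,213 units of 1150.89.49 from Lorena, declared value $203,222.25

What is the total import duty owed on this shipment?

$76,731.26

Line 1 (1150.89.49, Lorena, 3,213 units, $203,222.25):
Base rate for 1150.89.49 is $2.25/unit.
Additional duty on 1150.89.49 from Lorena: +34.2% ad valorem. Applied ad valorem rate = 34.2%.
Duty = $203,222.25 × 34.2% + 3,213 × $2.25 = $76,731.26.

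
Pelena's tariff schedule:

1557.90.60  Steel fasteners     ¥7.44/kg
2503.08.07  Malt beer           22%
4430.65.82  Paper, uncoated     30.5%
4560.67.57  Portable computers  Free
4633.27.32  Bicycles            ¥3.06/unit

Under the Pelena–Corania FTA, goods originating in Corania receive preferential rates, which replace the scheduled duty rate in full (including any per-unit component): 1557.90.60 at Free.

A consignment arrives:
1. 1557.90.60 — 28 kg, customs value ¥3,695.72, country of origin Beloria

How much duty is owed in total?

Line 1 (1557.90.60, Beloria, 28 kg, ¥3,695.72):
Base rate for 1557.90.60 is ¥7.44/kg.
1557.90.60 has an FTA preferential rate, but origin Beloria is not Corania; base rate stands.
Duty = 28 × ¥7.44 = ¥208.32.

¥208.32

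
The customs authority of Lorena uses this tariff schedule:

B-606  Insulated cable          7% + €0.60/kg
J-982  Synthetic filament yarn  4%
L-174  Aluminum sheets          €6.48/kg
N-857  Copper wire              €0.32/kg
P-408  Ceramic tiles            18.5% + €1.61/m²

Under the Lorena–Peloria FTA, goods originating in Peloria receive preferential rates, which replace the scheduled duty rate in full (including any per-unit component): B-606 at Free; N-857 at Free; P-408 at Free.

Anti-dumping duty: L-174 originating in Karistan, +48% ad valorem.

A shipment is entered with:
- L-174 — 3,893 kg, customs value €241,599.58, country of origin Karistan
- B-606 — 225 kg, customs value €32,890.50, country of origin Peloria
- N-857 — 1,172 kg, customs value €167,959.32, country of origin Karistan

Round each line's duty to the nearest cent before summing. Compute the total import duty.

€141,569.48

Line 1 (L-174, Karistan, 3,893 kg, €241,599.58):
Base rate for L-174 is €6.48/kg.
Additional duty on L-174 from Karistan: +48% ad valorem. Applied ad valorem rate = 48%.
Duty = €241,599.58 × 48% + 3,893 × €6.48 = €141,194.44.
Line 2 (B-606, Peloria, 225 kg, €32,890.50):
Base rate for B-606 is 7% + €0.60/kg.
Origin Peloria qualifies under the Lorena–Peloria agreement and B-606 is covered: preferential rate Free applies instead.
Duty = €32,890.50 × 0% = €0.00.
Line 3 (N-857, Karistan, 1,172 kg, €167,959.32):
Base rate for N-857 is €0.32/kg.
N-857 has an FTA preferential rate, but origin Karistan is not Peloria; base rate stands.
Duty = 1,172 × €0.32 = €375.04.
Total = €141,194.44 + €0.00 + €375.04 = €141,569.48.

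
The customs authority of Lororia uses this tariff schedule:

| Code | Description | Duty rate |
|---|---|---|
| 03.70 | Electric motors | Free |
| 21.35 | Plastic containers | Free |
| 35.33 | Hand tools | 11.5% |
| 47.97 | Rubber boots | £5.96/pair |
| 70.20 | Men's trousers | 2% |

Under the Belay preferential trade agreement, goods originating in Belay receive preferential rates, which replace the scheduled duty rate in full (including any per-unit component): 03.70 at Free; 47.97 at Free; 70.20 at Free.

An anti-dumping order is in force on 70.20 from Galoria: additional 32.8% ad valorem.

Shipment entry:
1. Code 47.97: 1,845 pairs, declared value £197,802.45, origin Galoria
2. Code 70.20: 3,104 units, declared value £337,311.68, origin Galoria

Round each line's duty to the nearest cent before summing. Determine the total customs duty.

£128,380.66

Line 1 (47.97, Galoria, 1,845 pairs, £197,802.45):
Base rate for 47.97 is £5.96/pair.
47.97 has an FTA preferential rate, but origin Galoria is not Belay; base rate stands.
Duty = 1,845 × £5.96 = £10,996.20.
Line 2 (70.20, Galoria, 3,104 units, £337,311.68):
Base rate for 70.20 is 2%.
70.20 has an FTA preferential rate, but origin Galoria is not Belay; base rate stands.
Additional duty on 70.20 from Galoria: +32.8%. Applied ad valorem rate: 2% + 32.8% = 34.8%.
Duty = £337,311.68 × 34.8% = £117,384.46.
Total = £10,996.20 + £117,384.46 = £128,380.66.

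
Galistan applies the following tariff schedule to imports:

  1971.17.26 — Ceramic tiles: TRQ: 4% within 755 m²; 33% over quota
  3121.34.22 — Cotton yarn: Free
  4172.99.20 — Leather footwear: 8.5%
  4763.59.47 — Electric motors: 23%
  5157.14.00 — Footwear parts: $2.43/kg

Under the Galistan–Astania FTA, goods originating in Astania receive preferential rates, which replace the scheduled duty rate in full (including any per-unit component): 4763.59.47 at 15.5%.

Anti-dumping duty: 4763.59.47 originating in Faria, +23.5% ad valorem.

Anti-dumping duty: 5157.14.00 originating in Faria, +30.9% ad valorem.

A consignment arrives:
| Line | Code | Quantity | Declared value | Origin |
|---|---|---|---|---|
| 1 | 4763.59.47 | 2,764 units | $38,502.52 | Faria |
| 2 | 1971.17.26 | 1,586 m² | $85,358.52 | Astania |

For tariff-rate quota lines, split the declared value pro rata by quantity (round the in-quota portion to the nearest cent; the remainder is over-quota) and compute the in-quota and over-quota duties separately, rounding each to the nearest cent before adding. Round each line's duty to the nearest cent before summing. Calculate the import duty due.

Line 1 (4763.59.47, Faria, 2,764 units, $38,502.52):
Base rate for 4763.59.47 is 23%.
4763.59.47 has an FTA preferential rate, but origin Faria is not Astania; base rate stands.
Additional duty on 4763.59.47 from Faria: +23.5%. Applied ad valorem rate: 23% + 23.5% = 46.5%.
Duty = $38,502.52 × 46.5% = $17,903.67.
Line 2 (1971.17.26, Astania, 1,586 m², $85,358.52):
Code 1971.17.26 is under a tariff-rate quota (threshold 755 m²). In-quota: 755 m² at 4%; over-quota: 831 m² at 33%.
Pro-rata value split: in-quota = $85,358.52 × 755/1,586 = $40,634.10; over-quota = $85,358.52 − $40,634.10 = $44,724.42.
In-quota duty = $40,634.10 × 4% = $1,625.36. Over-quota duty = $44,724.42 × 33% = $14,759.06.
Line duty = $1,625.36 + $14,759.06 = $16,384.42.
Total = $17,903.67 + $16,384.42 = $34,288.09.

$34,288.09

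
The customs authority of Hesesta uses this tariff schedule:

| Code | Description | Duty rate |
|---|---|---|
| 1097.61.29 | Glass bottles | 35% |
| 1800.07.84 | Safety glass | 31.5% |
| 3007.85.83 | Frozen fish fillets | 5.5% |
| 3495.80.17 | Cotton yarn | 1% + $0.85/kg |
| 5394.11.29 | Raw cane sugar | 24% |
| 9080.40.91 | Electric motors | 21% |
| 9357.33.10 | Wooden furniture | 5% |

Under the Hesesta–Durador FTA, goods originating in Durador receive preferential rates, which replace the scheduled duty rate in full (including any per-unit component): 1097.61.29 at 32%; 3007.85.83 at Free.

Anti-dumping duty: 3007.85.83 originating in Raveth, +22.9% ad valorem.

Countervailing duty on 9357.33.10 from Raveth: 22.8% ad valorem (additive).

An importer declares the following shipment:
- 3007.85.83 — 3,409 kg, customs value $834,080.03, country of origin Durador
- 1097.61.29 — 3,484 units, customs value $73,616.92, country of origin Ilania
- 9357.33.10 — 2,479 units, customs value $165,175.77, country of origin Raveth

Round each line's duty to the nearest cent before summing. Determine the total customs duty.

$71,684.78

Line 1 (3007.85.83, Durador, 3,409 kg, $834,080.03):
Base rate for 3007.85.83 is 5.5%.
Origin Durador qualifies under the Hesesta–Durador agreement and 3007.85.83 is covered: preferential rate Free applies instead.
The additional-duty order on 3007.85.83 targets Raveth, not Durador; it does not apply.
Duty = $834,080.03 × 0% = $0.00.
Line 2 (1097.61.29, Ilania, 3,484 units, $73,616.92):
Base rate for 1097.61.29 is 35%.
1097.61.29 has an FTA preferential rate, but origin Ilania is not Durador; base rate stands.
Duty = $73,616.92 × 35% = $25,765.92.
Line 3 (9357.33.10, Raveth, 2,479 units, $165,175.77):
Base rate for 9357.33.10 is 5%.
Additional duty on 9357.33.10 from Raveth: +22.8%. Applied ad valorem rate: 5% + 22.8% = 27.8%.
Duty = $165,175.77 × 27.8% = $45,918.86.
Total = $0.00 + $25,765.92 + $45,918.86 = $71,684.78.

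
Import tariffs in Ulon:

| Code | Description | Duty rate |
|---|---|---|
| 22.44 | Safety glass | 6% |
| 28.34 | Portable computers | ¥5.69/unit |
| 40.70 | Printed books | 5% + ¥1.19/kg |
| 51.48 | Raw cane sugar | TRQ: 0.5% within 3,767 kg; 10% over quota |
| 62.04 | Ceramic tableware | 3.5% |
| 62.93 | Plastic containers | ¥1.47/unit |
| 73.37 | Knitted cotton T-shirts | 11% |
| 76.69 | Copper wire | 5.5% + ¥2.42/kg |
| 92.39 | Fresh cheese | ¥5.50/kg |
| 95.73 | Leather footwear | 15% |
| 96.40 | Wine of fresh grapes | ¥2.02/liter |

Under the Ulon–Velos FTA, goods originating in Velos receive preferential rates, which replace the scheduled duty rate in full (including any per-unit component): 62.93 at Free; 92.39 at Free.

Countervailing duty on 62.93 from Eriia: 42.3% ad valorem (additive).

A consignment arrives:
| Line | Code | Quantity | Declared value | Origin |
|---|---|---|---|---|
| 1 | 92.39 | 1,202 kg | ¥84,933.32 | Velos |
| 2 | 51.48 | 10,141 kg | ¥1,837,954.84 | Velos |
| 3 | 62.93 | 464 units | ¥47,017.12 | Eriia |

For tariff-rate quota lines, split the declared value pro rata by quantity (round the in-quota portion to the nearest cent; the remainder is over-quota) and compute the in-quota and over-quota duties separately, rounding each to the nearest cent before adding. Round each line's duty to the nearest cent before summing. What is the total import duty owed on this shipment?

Line 1 (92.39, Velos, 1,202 kg, ¥84,933.32):
Base rate for 92.39 is ¥5.50/kg.
Origin Velos qualifies under the Ulon–Velos agreement and 92.39 is covered: preferential rate Free applies instead.
Duty = ¥84,933.32 × 0% = ¥0.00.
Line 2 (51.48, Velos, 10,141 kg, ¥1,837,954.84):
Code 51.48 is under a tariff-rate quota (threshold 3,767 kg). In-quota: 3,767 kg at 0.5%; over-quota: 6,374 kg at 10%.
Pro-rata value split: in-quota = ¥1,837,954.84 × 3,767/10,141 = ¥682,731.08; over-quota = ¥1,837,954.84 − ¥682,731.08 = ¥1,155,223.76.
In-quota duty = ¥682,731.08 × 0.5% = ¥3,413.66. Over-quota duty = ¥1,155,223.76 × 10% = ¥115,522.38.
Line duty = ¥3,413.66 + ¥115,522.38 = ¥118,936.04.
Line 3 (62.93, Eriia, 464 units, ¥47,017.12):
Base rate for 62.93 is ¥1.47/unit.
62.93 has an FTA preferential rate, but origin Eriia is not Velos; base rate stands.
Additional duty on 62.93 from Eriia: +42.3% ad valorem. Applied ad valorem rate = 42.3%.
Duty = ¥47,017.12 × 42.3% + 464 × ¥1.47 = ¥20,570.32.
Total = ¥0.00 + ¥118,936.04 + ¥20,570.32 = ¥139,506.36.

¥139,506.36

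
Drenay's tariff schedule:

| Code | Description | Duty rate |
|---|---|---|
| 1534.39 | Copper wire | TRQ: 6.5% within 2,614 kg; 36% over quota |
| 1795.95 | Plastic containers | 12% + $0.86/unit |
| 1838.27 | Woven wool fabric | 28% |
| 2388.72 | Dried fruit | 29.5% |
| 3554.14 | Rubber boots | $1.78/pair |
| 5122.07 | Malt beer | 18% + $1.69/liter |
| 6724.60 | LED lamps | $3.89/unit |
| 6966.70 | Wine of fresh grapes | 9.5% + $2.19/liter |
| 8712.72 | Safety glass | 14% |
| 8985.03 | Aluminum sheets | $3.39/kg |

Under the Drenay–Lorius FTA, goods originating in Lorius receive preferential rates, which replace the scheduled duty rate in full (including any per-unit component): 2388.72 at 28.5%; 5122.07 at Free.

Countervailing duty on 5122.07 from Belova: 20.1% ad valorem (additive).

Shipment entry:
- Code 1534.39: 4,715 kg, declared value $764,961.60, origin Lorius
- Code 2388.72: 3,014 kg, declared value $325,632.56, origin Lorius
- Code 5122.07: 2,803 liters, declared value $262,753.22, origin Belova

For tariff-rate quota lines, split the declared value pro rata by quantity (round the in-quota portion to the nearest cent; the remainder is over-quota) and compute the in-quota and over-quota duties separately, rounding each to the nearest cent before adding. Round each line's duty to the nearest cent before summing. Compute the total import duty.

$347,929.38

Line 1 (1534.39, Lorius, 4,715 kg, $764,961.60):
Code 1534.39 is under a tariff-rate quota (threshold 2,614 kg). In-quota: 2,614 kg at 6.5%; over-quota: 2,101 kg at 36%.
Pro-rata value split: in-quota = $764,961.60 × 2,614/4,715 = $424,095.36; over-quota = $764,961.60 − $424,095.36 = $340,866.24.
In-quota duty = $424,095.36 × 6.5% = $27,566.20. Over-quota duty = $340,866.24 × 36% = $122,711.85.
Line duty = $27,566.20 + $122,711.85 = $150,278.05.
Line 2 (2388.72, Lorius, 3,014 kg, $325,632.56):
Base rate for 2388.72 is 29.5%.
Origin Lorius qualifies under the Drenay–Lorius agreement and 2388.72 is covered: preferential rate 28.5% applies instead.
Duty = $325,632.56 × 28.5% = $92,805.28.
Line 3 (5122.07, Belova, 2,803 liters, $262,753.22):
Base rate for 5122.07 is 18% + $1.69/liter.
5122.07 has an FTA preferential rate, but origin Belova is not Lorius; base rate stands.
Additional duty on 5122.07 from Belova: +20.1%. Applied ad valorem rate: 18% + 20.1% = 38.1%.
Duty = $262,753.22 × 38.1% + 2,803 × $1.69 = $104,846.05.
Total = $150,278.05 + $92,805.28 + $104,846.05 = $347,929.38.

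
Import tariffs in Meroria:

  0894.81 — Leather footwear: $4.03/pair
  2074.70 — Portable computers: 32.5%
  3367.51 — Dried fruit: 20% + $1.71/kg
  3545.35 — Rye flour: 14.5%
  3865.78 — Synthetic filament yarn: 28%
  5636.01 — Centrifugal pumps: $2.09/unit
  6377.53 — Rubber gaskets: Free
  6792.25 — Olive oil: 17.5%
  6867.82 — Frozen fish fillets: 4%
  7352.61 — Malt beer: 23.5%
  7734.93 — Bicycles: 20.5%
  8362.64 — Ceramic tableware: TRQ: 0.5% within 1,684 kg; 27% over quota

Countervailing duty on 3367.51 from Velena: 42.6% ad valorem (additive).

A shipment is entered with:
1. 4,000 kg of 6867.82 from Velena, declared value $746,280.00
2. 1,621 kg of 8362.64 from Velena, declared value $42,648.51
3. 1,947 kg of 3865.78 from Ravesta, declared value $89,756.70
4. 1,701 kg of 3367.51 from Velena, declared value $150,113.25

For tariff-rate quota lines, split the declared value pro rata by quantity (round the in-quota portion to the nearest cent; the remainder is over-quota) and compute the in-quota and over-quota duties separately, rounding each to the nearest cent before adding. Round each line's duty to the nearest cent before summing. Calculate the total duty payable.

$152,075.92

Line 1 (6867.82, Velena, 4,000 kg, $746,280.00):
Base rate for 6867.82 is 4%.
Duty = $746,280.00 × 4% = $29,851.20.
Line 2 (8362.64, Velena, 1,621 kg, $42,648.51):
Code 8362.64 is under a tariff-rate quota (threshold 1,684 kg). Quantity 1,621 kg is within the quota, so the in-quota rate 0.5% applies to the full value.
Duty = $42,648.51 × 0.5% = $213.24.
Line 3 (3865.78, Ravesta, 1,947 kg, $89,756.70):
Base rate for 3865.78 is 28%.
Duty = $89,756.70 × 28% = $25,131.88.
Line 4 (3367.51, Velena, 1,701 kg, $150,113.25):
Base rate for 3367.51 is 20% + $1.71/kg.
Additional duty on 3367.51 from Velena: +42.6%. Applied ad valorem rate: 20% + 42.6% = 62.6%.
Duty = $150,113.25 × 62.6% + 1,701 × $1.71 = $96,879.60.
Total = $29,851.20 + $213.24 + $25,131.88 + $96,879.60 = $152,075.92.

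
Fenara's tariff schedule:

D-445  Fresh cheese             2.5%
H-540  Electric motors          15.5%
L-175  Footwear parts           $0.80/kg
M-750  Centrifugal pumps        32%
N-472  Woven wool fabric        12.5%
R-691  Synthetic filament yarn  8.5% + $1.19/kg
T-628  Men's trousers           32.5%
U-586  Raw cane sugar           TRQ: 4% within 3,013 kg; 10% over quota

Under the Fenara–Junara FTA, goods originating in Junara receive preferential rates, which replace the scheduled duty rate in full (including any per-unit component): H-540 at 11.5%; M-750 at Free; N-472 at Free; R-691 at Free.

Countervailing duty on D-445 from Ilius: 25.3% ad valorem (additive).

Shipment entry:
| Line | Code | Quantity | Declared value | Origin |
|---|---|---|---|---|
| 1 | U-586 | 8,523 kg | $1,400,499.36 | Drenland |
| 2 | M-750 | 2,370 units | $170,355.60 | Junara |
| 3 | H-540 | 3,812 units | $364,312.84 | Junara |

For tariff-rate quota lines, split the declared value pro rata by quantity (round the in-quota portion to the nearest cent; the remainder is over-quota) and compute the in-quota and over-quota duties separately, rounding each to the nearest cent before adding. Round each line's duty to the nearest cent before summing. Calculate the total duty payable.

$152,240.15

Line 1 (U-586, Drenland, 8,523 kg, $1,400,499.36):
Code U-586 is under a tariff-rate quota (threshold 3,013 kg). In-quota: 3,013 kg at 4%; over-quota: 5,510 kg at 10%.
Pro-rata value split: in-quota = $1,400,499.36 × 3,013/8,523 = $495,096.16; over-quota = $1,400,499.36 − $495,096.16 = $905,403.20.
In-quota duty = $495,096.16 × 4% = $19,803.85. Over-quota duty = $905,403.20 × 10% = $90,540.32.
Line duty = $19,803.85 + $90,540.32 = $110,344.17.
Line 2 (M-750, Junara, 2,370 units, $170,355.60):
Base rate for M-750 is 32%.
Origin Junara qualifies under the Fenara–Junara agreement and M-750 is covered: preferential rate Free applies instead.
Duty = $170,355.60 × 0% = $0.00.
Line 3 (H-540, Junara, 3,812 units, $364,312.84):
Base rate for H-540 is 15.5%.
Origin Junara qualifies under the Fenara–Junara agreement and H-540 is covered: preferential rate 11.5% applies instead.
Duty = $364,312.84 × 11.5% = $41,895.98.
Total = $110,344.17 + $0.00 + $41,895.98 = $152,240.15.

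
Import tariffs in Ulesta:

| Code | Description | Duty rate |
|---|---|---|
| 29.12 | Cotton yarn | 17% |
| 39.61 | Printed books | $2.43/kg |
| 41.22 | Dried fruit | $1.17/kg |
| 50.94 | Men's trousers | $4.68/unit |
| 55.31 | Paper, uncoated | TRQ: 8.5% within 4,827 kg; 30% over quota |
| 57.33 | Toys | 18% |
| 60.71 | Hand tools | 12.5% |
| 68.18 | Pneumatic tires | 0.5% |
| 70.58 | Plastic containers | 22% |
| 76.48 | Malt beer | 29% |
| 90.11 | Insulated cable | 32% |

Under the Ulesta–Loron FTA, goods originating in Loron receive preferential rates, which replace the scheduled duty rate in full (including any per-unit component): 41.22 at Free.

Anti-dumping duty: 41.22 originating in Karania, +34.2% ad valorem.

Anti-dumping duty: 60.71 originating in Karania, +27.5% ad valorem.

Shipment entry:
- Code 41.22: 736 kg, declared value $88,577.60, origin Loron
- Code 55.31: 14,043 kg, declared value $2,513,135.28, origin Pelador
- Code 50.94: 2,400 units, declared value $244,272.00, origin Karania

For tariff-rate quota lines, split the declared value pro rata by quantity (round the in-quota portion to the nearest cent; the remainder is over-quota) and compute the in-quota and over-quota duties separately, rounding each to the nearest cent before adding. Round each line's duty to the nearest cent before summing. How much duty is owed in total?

Line 1 (41.22, Loron, 736 kg, $88,577.60):
Base rate for 41.22 is $1.17/kg.
Origin Loron qualifies under the Ulesta–Loron agreement and 41.22 is covered: preferential rate Free applies instead.
The additional-duty order on 41.22 targets Karania, not Loron; it does not apply.
Duty = $88,577.60 × 0% = $0.00.
Line 2 (55.31, Pelador, 14,043 kg, $2,513,135.28):
Code 55.31 is under a tariff-rate quota (threshold 4,827 kg). In-quota: 4,827 kg at 8.5%; over-quota: 9,216 kg at 30%.
Pro-rata value split: in-quota = $2,513,135.28 × 4,827/14,043 = $863,839.92; over-quota = $2,513,135.28 − $863,839.92 = $1,649,295.36.
In-quota duty = $863,839.92 × 8.5% = $73,426.39. Over-quota duty = $1,649,295.36 × 30% = $494,788.61.
Line duty = $73,426.39 + $494,788.61 = $568,215.00.
Line 3 (50.94, Karania, 2,400 units, $244,272.00):
Base rate for 50.94 is $4.68/unit.
Duty = 2,400 × $4.68 = $11,232.00.
Total = $0.00 + $568,215.00 + $11,232.00 = $579,447.00.

$579,447.00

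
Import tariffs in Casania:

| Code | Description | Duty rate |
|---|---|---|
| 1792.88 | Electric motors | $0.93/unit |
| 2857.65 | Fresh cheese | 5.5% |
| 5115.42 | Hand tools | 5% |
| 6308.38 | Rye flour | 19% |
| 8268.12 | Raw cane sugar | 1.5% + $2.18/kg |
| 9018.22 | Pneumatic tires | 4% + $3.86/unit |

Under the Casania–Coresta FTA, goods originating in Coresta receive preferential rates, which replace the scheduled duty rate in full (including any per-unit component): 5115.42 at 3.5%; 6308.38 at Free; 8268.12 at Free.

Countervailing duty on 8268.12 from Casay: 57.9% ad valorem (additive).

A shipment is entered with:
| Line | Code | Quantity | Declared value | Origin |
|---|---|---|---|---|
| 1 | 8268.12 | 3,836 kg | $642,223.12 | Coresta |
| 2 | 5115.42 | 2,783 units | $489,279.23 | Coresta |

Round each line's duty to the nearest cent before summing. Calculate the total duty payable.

Line 1 (8268.12, Coresta, 3,836 kg, $642,223.12):
Base rate for 8268.12 is 1.5% + $2.18/kg.
Origin Coresta qualifies under the Casania–Coresta agreement and 8268.12 is covered: preferential rate Free applies instead.
The additional-duty order on 8268.12 targets Casay, not Coresta; it does not apply.
Duty = $642,223.12 × 0% = $0.00.
Line 2 (5115.42, Coresta, 2,783 units, $489,279.23):
Base rate for 5115.42 is 5%.
Origin Coresta qualifies under the Casania–Coresta agreement and 5115.42 is covered: preferential rate 3.5% applies instead.
Duty = $489,279.23 × 3.5% = $17,124.77.
Total = $0.00 + $17,124.77 = $17,124.77.

$17,124.77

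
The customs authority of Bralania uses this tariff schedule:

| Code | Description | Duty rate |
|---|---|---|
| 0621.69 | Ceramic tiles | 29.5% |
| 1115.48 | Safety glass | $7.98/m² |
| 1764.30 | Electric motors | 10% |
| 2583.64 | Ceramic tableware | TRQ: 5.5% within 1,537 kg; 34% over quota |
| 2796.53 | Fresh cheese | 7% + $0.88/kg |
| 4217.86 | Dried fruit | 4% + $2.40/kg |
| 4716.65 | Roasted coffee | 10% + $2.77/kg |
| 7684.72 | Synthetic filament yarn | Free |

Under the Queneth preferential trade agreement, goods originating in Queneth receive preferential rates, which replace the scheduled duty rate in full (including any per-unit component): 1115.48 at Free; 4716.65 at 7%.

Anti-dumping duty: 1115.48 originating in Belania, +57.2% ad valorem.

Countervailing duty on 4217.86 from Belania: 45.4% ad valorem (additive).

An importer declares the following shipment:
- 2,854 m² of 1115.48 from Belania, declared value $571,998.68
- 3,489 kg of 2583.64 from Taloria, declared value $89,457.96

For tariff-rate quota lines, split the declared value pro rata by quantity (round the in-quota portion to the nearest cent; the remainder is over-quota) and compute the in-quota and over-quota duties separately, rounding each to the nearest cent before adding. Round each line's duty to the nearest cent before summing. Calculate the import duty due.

$369,142.40

Line 1 (1115.48, Belania, 2,854 m², $571,998.68):
Base rate for 1115.48 is $7.98/m².
1115.48 has an FTA preferential rate, but origin Belania is not Queneth; base rate stands.
Additional duty on 1115.48 from Belania: +57.2% ad valorem. Applied ad valorem rate = 57.2%.
Duty = $571,998.68 × 57.2% + 2,854 × $7.98 = $349,958.16.
Line 2 (2583.64, Taloria, 3,489 kg, $89,457.96):
Code 2583.64 is under a tariff-rate quota (threshold 1,537 kg). In-quota: 1,537 kg at 5.5%; over-quota: 1,952 kg at 34%.
Pro-rata value split: in-quota = $89,457.96 × 1,537/3,489 = $39,408.68; over-quota = $89,457.96 − $39,408.68 = $50,049.28.
In-quota duty = $39,408.68 × 5.5% = $2,167.48. Over-quota duty = $50,049.28 × 34% = $17,016.76.
Line duty = $2,167.48 + $17,016.76 = $19,184.24.
Total = $349,958.16 + $19,184.24 = $369,142.40.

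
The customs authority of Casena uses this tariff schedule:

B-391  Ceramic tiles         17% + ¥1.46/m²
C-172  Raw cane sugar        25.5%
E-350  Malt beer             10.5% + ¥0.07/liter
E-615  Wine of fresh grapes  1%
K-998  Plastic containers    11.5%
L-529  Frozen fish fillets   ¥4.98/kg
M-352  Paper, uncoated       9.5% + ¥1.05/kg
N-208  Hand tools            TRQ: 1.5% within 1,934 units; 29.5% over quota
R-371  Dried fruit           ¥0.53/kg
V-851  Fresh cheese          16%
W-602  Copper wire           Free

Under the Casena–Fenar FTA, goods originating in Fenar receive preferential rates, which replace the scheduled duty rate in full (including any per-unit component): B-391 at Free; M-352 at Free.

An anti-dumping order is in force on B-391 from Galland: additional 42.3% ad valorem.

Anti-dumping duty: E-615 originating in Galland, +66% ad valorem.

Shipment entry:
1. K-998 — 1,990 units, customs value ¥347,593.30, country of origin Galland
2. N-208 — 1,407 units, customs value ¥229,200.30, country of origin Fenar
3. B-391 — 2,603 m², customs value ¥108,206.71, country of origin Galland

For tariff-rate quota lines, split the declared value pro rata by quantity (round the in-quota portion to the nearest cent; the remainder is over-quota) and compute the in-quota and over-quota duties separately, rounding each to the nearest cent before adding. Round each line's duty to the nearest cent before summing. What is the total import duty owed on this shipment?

¥111,378.19

Line 1 (K-998, Galland, 1,990 units, ¥347,593.30):
Base rate for K-998 is 11.5%.
Duty = ¥347,593.30 × 11.5% = ¥39,973.23.
Line 2 (N-208, Fenar, 1,407 units, ¥229,200.30):
Code N-208 is under a tariff-rate quota (threshold 1,934 units). Quantity 1,407 units is within the quota, so the in-quota rate 1.5% applies to the full value.
Duty = ¥229,200.30 × 1.5% = ¥3,438.00.
Line 3 (B-391, Galland, 2,603 m², ¥108,206.71):
Base rate for B-391 is 17% + ¥1.46/m².
B-391 has an FTA preferential rate, but origin Galland is not Fenar; base rate stands.
Additional duty on B-391 from Galland: +42.3%. Applied ad valorem rate: 17% + 42.3% = 59.3%.
Duty = ¥108,206.71 × 59.3% + 2,603 × ¥1.46 = ¥67,966.96.
Total = ¥39,973.23 + ¥3,438.00 + ¥67,966.96 = ¥111,378.19.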